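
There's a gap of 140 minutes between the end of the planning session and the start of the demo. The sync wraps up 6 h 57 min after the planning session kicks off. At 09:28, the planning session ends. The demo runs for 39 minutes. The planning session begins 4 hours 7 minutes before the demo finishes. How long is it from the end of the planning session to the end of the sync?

The demo starts at 09:28 + 140 min = 11:48.
The demo ends at 11:48 + 39 min = 12:27.
The planning session starts at 12:27 − 247 min = 08:20.
The sync ends at 08:20 + 417 min = 15:17.
From 09:28 to 15:17 is 5 h 49 min.

5 h 49 min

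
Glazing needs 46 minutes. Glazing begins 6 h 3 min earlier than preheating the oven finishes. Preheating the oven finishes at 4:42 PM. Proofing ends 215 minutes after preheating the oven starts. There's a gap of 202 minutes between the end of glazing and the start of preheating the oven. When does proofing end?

Glazing starts at 4:42 PM − 363 min = 10:39 AM.
Glazing ends at 10:39 AM + 46 min = 11:25 AM.
Preheating the oven starts at 11:25 AM + 202 min = 2:47 PM.
Proofing ends at 2:47 PM + 215 min = 6:22 PM.

6:22 PM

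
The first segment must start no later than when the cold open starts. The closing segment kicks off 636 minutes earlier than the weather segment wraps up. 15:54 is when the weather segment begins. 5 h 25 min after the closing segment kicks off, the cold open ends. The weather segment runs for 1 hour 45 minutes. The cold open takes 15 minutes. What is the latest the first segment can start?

12:13

The weather segment ends at 15:54 + 105 min = 17:39.
The closing segment starts at 17:39 − 636 min = 07:03.
The cold open ends at 07:03 + 325 min = 12:28.
The cold open starts at 12:28 − 15 min = 12:13.
The first segment is bounded by the cold open, so the latest it can start is 12:13.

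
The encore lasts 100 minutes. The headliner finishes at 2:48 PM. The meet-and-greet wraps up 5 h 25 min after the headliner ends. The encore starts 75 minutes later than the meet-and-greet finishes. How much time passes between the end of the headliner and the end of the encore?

8 hours 20 minutes

The meet-and-greet ends at 2:48 PM + 325 min = 8:13 PM.
The encore starts at 8:13 PM + 75 min = 9:28 PM.
The encore ends at 9:28 PM + 100 min = 11:08 PM.
From 2:48 PM to 11:08 PM is 8 hours 20 minutes.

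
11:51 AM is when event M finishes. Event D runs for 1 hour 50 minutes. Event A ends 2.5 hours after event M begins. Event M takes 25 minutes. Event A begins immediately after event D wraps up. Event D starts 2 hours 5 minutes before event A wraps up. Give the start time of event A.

Event M starts at 11:51 AM − 25 min = 11:26 AM.
Event A ends at 11:26 AM + 150 min = 1:56 PM.
Event D starts at 1:56 PM − 125 min = 11:51 AM.
Event D ends at 11:51 AM + 110 min = 1:41 PM.
So event A starts at 1:41 PM.

1:41 PM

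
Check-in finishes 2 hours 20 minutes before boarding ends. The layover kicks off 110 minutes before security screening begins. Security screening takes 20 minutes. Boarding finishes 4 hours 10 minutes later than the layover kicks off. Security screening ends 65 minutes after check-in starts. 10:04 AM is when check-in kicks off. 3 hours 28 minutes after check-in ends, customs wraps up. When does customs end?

2:17 PM

Security screening ends at 10:04 AM + 65 min = 11:09 AM.
Security screening starts at 11:09 AM − 20 min = 10:49 AM.
The layover starts at 10:49 AM − 110 min = 8:59 AM.
Boarding ends at 8:59 AM + 250 min = 1:09 PM.
Check-in ends at 1:09 PM − 140 min = 10:49 AM.
Customs ends at 10:49 AM + 208 min = 2:17 PM.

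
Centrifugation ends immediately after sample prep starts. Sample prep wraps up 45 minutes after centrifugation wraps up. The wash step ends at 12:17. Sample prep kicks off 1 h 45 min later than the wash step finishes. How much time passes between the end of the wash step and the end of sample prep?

Sample prep starts at 12:17 + 105 min = 14:02.
So centrifugation ends at 14:02.
Sample prep ends at 14:02 + 45 min = 14:47.
From 12:17 to 14:47 is 150 minutes.

150 minutes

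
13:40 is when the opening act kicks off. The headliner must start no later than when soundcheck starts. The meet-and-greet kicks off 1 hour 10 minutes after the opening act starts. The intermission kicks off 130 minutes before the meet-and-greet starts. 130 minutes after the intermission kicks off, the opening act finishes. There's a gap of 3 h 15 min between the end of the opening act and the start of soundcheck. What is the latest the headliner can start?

18:05

The meet-and-greet starts at 13:40 + 70 min = 14:50.
The intermission starts at 14:50 − 130 min = 12:40.
The opening act ends at 12:40 + 130 min = 14:50.
Soundcheck starts at 14:50 + 195 min = 18:05.
The headliner is bounded by soundcheck, so the latest it can start is 18:05.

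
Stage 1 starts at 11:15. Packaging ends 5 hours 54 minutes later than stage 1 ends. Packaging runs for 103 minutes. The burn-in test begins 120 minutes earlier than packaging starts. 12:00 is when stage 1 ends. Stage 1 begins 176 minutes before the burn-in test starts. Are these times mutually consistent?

Packaging ends at 12:00 + 354 min = 17:54.
Packaging starts at 17:54 − 103 min = 16:11.
The burn-in test starts at 16:11 − 120 min = 14:11.
Stage 1 starts at 14:11 − 176 min = 11:15.
That matches the stated 11:15, so the schedule is consistent.

Yes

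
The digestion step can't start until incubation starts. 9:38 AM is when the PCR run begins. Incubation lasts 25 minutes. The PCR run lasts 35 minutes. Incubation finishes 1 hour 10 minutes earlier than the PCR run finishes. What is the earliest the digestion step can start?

8:38 AM

The PCR run ends at 9:38 AM + 35 min = 10:13 AM.
Incubation ends at 10:13 AM − 70 min = 9:03 AM.
Incubation starts at 9:03 AM − 25 min = 8:38 AM.
The digestion step is bounded by incubation, so the earliest it can start is 8:38 AM.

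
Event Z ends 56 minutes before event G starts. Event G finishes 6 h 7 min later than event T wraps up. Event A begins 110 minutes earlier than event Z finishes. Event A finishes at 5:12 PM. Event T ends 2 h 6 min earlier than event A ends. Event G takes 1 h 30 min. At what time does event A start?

Event T ends at 5:12 PM − 126 min = 3:06 PM.
Event G ends at 3:06 PM + 367 min = 9:13 PM.
Event G starts at 9:13 PM − 90 min = 7:43 PM.
Event Z ends at 7:43 PM − 56 min = 6:47 PM.
Event A starts at 6:47 PM − 110 min = 4:57 PM.

4:57 PM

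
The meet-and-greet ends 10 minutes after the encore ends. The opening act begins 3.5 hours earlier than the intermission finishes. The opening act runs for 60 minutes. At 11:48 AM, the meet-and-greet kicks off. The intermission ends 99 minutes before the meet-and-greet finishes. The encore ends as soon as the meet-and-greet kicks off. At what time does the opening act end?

The encore ends at 11:48 AM.
The meet-and-greet ends at 11:48 AM + 10 min = 11:58 AM.
The intermission ends at 11:58 AM − 99 min = 10:19 AM.
The opening act starts at 10:19 AM − 210 min = 6:49 AM.
The opening act ends at 6:49 AM + 60 min = 7:49 AM.

7:49 AM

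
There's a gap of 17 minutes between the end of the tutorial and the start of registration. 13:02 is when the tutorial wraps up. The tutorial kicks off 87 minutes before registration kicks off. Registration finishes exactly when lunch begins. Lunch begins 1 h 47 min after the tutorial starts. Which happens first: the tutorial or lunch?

the tutorial

Registration starts at 13:02 + 17 min = 13:19.
The tutorial starts at 13:19 − 87 min = 11:52.
Lunch starts at 11:52 + 107 min = 13:39.
The tutorial starts at 11:52 and lunch starts at 13:39, so the tutorial is first.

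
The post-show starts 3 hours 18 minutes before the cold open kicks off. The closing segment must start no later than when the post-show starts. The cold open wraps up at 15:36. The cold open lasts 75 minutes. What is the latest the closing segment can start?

The cold open starts at 15:36 − 75 min = 14:21.
The post-show starts at 14:21 − 198 min = 11:03.
The closing segment is bounded by the post-show, so the latest it can start is 11:03.

11:03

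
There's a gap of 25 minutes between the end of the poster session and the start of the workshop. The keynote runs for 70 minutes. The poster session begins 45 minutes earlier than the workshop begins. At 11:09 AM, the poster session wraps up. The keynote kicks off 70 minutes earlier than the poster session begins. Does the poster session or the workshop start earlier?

the poster session

The workshop starts at 11:09 AM + 25 min = 11:34 AM.
The poster session starts at 11:34 AM − 45 min = 10:49 AM.
The poster session starts at 10:49 AM and the workshop starts at 11:34 AM, so the poster session is first.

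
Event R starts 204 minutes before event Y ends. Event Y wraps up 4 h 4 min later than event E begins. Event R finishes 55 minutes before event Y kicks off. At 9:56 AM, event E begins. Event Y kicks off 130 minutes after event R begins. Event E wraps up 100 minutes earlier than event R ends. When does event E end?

10:11 AM

Event Y ends at 9:56 AM + 244 min = 2:00 PM.
Event R starts at 2:00 PM − 204 min = 10:36 AM.
Event Y starts at 10:36 AM + 130 min = 12:46 PM.
Event R ends at 12:46 PM − 55 min = 11:51 AM.
Event E ends at 11:51 AM − 100 min = 10:11 AM.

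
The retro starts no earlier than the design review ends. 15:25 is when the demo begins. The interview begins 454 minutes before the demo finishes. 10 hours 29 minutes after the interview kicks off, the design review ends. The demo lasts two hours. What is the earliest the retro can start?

The demo ends at 15:25 + 120 min = 17:25.
The interview starts at 17:25 − 454 min = 09:51.
The design review ends at 09:51 + 629 min = 20:20.
The retro is bounded by the design review, so the earliest it can start is 20:20.

20:20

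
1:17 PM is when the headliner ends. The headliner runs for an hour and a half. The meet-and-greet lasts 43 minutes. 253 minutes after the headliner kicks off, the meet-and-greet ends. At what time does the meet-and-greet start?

The headliner starts at 1:17 PM − 90 min = 11:47 AM.
The meet-and-greet ends at 11:47 AM + 253 min = 4:00 PM.
The meet-and-greet starts at 4:00 PM − 43 min = 3:17 PM.

3:17 PM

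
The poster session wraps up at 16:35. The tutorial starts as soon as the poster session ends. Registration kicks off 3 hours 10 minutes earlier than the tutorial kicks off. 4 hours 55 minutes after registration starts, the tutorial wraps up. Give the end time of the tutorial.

The tutorial starts at 16:35.
Registration starts at 16:35 − 190 min = 13:25.
The tutorial ends at 13:25 + 295 min = 18:20.

18:20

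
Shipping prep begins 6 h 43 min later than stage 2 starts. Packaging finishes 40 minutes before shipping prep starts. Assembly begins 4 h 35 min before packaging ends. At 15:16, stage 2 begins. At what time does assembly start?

Shipping prep starts at 15:16 + 403 min = 21:59.
Packaging ends at 21:59 − 40 min = 21:19.
Assembly starts at 21:19 − 275 min = 16:44.

16:44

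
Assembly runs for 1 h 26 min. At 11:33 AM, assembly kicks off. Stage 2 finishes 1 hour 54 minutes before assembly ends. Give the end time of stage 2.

11:05 AM

Assembly ends at 11:33 AM + 86 min = 12:59 PM.
Stage 2 ends at 12:59 PM − 114 min = 11:05 AM.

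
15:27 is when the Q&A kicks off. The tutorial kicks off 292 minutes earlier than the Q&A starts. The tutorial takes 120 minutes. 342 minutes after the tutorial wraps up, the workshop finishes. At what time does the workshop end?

The tutorial starts at 15:27 − 292 min = 10:35.
The tutorial ends at 10:35 + 120 min = 12:35.
The workshop ends at 12:35 + 342 min = 18:17.

18:17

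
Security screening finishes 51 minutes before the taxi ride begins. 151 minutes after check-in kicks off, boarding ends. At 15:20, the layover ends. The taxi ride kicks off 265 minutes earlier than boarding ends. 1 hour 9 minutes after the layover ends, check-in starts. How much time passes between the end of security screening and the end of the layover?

96 minutes

Check-in starts at 15:20 + 69 min = 16:29.
Boarding ends at 16:29 + 151 min = 19:00.
The taxi ride starts at 19:00 − 265 min = 14:35.
Security screening ends at 14:35 − 51 min = 13:44.
From 13:44 to 15:20 is 96 minutes.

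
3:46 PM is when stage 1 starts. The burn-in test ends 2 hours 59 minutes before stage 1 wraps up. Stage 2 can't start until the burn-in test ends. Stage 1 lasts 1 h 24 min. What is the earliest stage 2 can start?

Stage 1 ends at 3:46 PM + 84 min = 5:10 PM.
The burn-in test ends at 5:10 PM − 179 min = 2:11 PM.
Stage 2 is bounded by the burn-in test, so the earliest it can start is 2:11 PM.

2:11 PM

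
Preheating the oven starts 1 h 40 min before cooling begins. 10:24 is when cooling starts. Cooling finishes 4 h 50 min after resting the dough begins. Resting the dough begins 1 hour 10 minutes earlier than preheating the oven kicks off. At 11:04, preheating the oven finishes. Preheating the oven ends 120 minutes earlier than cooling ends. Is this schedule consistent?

Preheating the oven starts at 10:24 − 100 min = 08:44.
Resting the dough starts at 08:44 − 70 min = 07:34.
Cooling ends at 07:34 + 290 min = 12:24.
Preheating the oven ends at 12:24 − 120 min = 10:24.
But preheating the oven is also said to end at 11:04 — a 40-minute conflict.

No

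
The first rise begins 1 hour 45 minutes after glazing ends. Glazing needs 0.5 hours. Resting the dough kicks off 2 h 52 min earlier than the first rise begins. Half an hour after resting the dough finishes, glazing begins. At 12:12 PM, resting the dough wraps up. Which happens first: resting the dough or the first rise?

resting the dough

Glazing starts at 12:12 PM + 30 min = 12:42 PM.
Glazing ends at 12:42 PM + 30 min = 1:12 PM.
The first rise starts at 1:12 PM + 105 min = 2:57 PM.
Resting the dough starts at 2:57 PM − 172 min = 12:05 PM.
Resting the dough starts at 12:05 PM and the first rise starts at 2:57 PM, so resting the dough is first.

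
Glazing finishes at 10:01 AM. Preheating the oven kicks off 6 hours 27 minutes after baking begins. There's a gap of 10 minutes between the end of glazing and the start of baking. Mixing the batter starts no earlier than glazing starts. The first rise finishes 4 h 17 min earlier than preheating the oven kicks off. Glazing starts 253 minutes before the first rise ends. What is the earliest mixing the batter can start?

Baking starts at 10:01 AM + 10 min = 10:11 AM.
Preheating the oven starts at 10:11 AM + 387 min = 4:38 PM.
The first rise ends at 4:38 PM − 257 min = 12:21 PM.
Glazing starts at 12:21 PM − 253 min = 8:08 AM.
Mixing the batter is bounded by glazing, so the earliest it can start is 8:08 AM.

8:08 AM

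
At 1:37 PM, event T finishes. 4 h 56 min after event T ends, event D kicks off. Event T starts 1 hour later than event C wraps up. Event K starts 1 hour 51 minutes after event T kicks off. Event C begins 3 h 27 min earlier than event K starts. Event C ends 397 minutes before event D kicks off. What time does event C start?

Event D starts at 1:37 PM + 296 min = 6:33 PM.
Event C ends at 6:33 PM − 397 min = 11:56 AM.
Event T starts at 11:56 AM + 60 min = 12:56 PM.
Event K starts at 12:56 PM + 111 min = 2:47 PM.
Event C starts at 2:47 PM − 207 min = 11:20 AM.

11:20 AM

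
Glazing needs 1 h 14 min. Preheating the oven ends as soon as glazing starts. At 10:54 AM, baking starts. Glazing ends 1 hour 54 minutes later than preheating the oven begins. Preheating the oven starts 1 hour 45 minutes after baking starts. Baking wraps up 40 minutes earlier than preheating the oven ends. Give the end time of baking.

Preheating the oven starts at 10:54 AM + 105 min = 12:39 PM.
Glazing ends at 12:39 PM + 114 min = 2:33 PM.
Glazing starts at 2:33 PM − 74 min = 1:19 PM.
So preheating the oven ends at 1:19 PM.
Baking ends at 1:19 PM − 40 min = 12:39 PM.

12:39 PM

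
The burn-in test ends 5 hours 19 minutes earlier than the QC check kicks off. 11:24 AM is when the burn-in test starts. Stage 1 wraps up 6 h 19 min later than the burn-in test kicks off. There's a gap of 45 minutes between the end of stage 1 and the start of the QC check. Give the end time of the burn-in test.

1:09 PM

Stage 1 ends at 11:24 AM + 379 min = 5:43 PM.
The QC check starts at 5:43 PM + 45 min = 6:28 PM.
The burn-in test ends at 6:28 PM − 319 min = 1:09 PM.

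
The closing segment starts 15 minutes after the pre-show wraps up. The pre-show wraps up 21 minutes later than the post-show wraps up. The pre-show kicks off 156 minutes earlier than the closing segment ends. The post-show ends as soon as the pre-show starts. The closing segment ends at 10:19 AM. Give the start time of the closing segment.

8:19 AM

The pre-show starts at 10:19 AM − 156 min = 7:43 AM.
So the post-show ends at 7:43 AM.
The pre-show ends at 7:43 AM + 21 min = 8:04 AM.
The closing segment starts at 8:04 AM + 15 min = 8:19 AM.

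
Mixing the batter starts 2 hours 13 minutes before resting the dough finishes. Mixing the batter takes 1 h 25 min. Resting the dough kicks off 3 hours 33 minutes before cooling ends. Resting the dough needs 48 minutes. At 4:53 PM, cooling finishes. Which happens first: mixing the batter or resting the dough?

mixing the batter

Resting the dough starts at 4:53 PM − 213 min = 1:20 PM.
Resting the dough ends at 1:20 PM + 48 min = 2:08 PM.
Mixing the batter starts at 2:08 PM − 133 min = 11:55 AM.
Mixing the batter starts at 11:55 AM and resting the dough starts at 1:20 PM, so mixing the batter is first.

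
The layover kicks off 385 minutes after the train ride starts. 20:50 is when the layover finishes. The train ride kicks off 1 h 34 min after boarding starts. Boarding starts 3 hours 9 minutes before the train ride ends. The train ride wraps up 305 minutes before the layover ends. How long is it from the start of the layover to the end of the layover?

The train ride ends at 20:50 − 305 min = 15:45.
Boarding starts at 15:45 − 189 min = 12:36.
The train ride starts at 12:36 + 94 min = 14:10.
The layover starts at 14:10 + 385 min = 20:35.
From 20:35 to 20:50 is 15 minutes.

15 minutes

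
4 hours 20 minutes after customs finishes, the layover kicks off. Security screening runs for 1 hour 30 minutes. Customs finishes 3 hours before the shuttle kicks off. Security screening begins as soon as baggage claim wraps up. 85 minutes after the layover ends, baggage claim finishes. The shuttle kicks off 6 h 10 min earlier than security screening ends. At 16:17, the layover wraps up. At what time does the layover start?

14:22

Baggage claim ends at 16:17 + 85 min = 17:42.
So security screening starts at 17:42.
Security screening ends at 17:42 + 90 min = 19:12.
The shuttle starts at 19:12 − 370 min = 13:02.
Customs ends at 13:02 − 180 min = 10:02.
The layover starts at 10:02 + 260 min = 14:22.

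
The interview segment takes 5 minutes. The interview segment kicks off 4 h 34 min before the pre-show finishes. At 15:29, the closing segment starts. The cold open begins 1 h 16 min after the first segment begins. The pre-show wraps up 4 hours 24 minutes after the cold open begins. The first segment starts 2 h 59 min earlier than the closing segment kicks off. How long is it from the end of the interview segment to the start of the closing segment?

1 hour 48 minutes

The first segment starts at 15:29 − 179 min = 12:30.
The cold open starts at 12:30 + 76 min = 13:46.
The pre-show ends at 13:46 + 264 min = 18:10.
The interview segment starts at 18:10 − 274 min = 13:36.
The interview segment ends at 13:36 + 5 min = 13:41.
From 13:41 to 15:29 is 1 hour 48 minutes.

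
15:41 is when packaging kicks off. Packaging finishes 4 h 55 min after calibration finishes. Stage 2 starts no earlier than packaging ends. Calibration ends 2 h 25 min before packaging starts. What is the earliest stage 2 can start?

18:11

Calibration ends at 15:41 − 145 min = 13:16.
Packaging ends at 13:16 + 295 min = 18:11.
Stage 2 is bounded by packaging, so the earliest it can start is 18:11.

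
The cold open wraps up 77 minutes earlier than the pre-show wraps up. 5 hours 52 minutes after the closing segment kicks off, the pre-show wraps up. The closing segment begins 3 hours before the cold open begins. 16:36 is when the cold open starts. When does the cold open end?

The closing segment starts at 16:36 − 180 min = 13:36.
The pre-show ends at 13:36 + 352 min = 19:28.
The cold open ends at 19:28 − 77 min = 18:11.

18:11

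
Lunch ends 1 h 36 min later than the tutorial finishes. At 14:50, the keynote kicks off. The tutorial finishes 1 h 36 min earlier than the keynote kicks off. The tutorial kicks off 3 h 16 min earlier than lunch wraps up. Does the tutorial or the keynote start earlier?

the tutorial

The tutorial ends at 14:50 − 96 min = 13:14.
Lunch ends at 13:14 + 96 min = 14:50.
The tutorial starts at 14:50 − 196 min = 11:34.
The tutorial starts at 11:34 and the keynote starts at 14:50, so the tutorial is first.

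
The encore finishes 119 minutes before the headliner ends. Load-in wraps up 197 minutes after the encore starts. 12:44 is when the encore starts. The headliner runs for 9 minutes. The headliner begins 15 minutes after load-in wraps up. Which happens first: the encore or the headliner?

Load-in ends at 12:44 + 197 min = 16:01.
The headliner starts at 16:01 + 15 min = 16:16.
The encore starts at 12:44 and the headliner starts at 16:16, so the encore is first.

the encore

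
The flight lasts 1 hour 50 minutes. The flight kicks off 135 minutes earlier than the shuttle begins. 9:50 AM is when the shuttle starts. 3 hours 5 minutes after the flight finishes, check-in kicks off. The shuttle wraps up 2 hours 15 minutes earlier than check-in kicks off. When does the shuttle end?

The flight starts at 9:50 AM − 135 min = 7:35 AM.
The flight ends at 7:35 AM + 110 min = 9:25 AM.
Check-in starts at 9:25 AM + 185 min = 12:30 PM.
The shuttle ends at 12:30 PM − 135 min = 10:15 AM.

10:15 AM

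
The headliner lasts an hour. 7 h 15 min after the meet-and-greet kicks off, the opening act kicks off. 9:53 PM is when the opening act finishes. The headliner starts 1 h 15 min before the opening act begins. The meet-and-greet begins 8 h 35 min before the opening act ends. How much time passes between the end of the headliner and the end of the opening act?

1 hour 35 minutes

The meet-and-greet starts at 9:53 PM − 515 min = 1:18 PM.
The opening act starts at 1:18 PM + 435 min = 8:33 PM.
The headliner starts at 8:33 PM − 75 min = 7:18 PM.
The headliner ends at 7:18 PM + 60 min = 8:18 PM.
From 8:18 PM to 9:53 PM is 1 hour 35 minutes.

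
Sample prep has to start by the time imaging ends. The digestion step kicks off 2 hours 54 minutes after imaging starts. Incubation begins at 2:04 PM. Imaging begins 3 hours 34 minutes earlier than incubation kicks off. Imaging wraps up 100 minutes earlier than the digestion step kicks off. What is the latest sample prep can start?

11:44 AM

Imaging starts at 2:04 PM − 214 min = 10:30 AM.
The digestion step starts at 10:30 AM + 174 min = 1:24 PM.
Imaging ends at 1:24 PM − 100 min = 11:44 AM.
Sample prep is bounded by imaging, so the latest it can start is 11:44 AM.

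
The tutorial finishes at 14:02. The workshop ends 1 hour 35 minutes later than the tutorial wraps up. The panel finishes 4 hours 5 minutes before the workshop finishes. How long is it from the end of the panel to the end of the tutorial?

150 minutes

The workshop ends at 14:02 + 95 min = 15:37.
The panel ends at 15:37 − 245 min = 11:32.
From 11:32 to 14:02 is 150 minutes.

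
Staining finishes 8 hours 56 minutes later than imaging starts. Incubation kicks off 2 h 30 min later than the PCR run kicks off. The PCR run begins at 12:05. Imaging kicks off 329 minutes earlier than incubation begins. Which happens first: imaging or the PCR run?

Incubation starts at 12:05 + 150 min = 14:35.
Imaging starts at 14:35 − 329 min = 09:06.
Imaging starts at 09:06 and the PCR run starts at 12:05, so imaging is first.

imaging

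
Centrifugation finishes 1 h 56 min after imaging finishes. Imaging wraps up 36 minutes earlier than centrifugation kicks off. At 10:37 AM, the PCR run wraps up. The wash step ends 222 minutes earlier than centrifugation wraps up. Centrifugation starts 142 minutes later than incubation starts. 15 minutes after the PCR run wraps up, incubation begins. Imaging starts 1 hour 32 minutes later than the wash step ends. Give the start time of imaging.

12:24 PM

Incubation starts at 10:37 AM + 15 min = 10:52 AM.
Centrifugation starts at 10:52 AM + 142 min = 1:14 PM.
Imaging ends at 1:14 PM − 36 min = 12:38 PM.
Centrifugation ends at 12:38 PM + 116 min = 2:34 PM.
The wash step ends at 2:34 PM − 222 min = 10:52 AM.
Imaging starts at 10:52 AM + 92 min = 12:24 PM.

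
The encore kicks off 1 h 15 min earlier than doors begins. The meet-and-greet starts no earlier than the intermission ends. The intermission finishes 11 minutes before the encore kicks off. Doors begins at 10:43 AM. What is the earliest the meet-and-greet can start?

9:17 AM

The encore starts at 10:43 AM − 75 min = 9:28 AM.
The intermission ends at 9:28 AM − 11 min = 9:17 AM.
The meet-and-greet is bounded by the intermission, so the earliest it can start is 9:17 AM.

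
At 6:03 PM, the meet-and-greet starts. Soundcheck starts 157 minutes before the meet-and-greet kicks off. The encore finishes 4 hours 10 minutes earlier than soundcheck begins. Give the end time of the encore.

11:16 AM

Soundcheck starts at 6:03 PM − 157 min = 3:26 PM.
The encore ends at 3:26 PM − 250 min = 11:16 AM.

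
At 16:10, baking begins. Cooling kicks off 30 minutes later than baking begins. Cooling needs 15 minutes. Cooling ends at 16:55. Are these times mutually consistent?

Yes

Cooling starts at 16:10 + 30 min = 16:40.
Cooling ends at 16:40 + 15 min = 16:55.
That matches the stated 16:55, so the schedule is consistent.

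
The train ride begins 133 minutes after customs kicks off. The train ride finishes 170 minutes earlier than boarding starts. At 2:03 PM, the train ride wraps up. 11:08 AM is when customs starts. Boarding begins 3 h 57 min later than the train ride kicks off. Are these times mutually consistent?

The train ride starts at 11:08 AM + 133 min = 1:21 PM.
Boarding starts at 1:21 PM + 237 min = 5:18 PM.
The train ride ends at 5:18 PM − 170 min = 2:28 PM.
But the train ride is also said to end at 2:03 PM — a 25-minute conflict.

No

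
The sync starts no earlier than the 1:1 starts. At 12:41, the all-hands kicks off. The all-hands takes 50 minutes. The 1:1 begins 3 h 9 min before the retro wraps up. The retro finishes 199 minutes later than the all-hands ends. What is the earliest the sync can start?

The all-hands ends at 12:41 + 50 min = 13:31.
The retro ends at 13:31 + 199 min = 16:50.
The 1:1 starts at 16:50 − 189 min = 13:41.
The sync is bounded by the 1:1, so the earliest it can start is 13:41.

13:41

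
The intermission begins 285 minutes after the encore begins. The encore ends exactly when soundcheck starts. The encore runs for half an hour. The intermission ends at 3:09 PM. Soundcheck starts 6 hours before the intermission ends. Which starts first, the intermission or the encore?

Soundcheck starts at 3:09 PM − 360 min = 9:09 AM.
So the encore ends at 9:09 AM.
The encore starts at 9:09 AM − 30 min = 8:39 AM.
The intermission starts at 8:39 AM + 285 min = 1:24 PM.
The intermission starts at 1:24 PM and the encore starts at 8:39 AM, so the encore is first.

the encore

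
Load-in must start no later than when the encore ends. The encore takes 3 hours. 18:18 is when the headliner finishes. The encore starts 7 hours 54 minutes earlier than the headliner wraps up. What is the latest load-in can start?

The encore starts at 18:18 − 474 min = 10:24.
The encore ends at 10:24 + 180 min = 13:24.
Load-in is bounded by the encore, so the latest it can start is 13:24.

13:24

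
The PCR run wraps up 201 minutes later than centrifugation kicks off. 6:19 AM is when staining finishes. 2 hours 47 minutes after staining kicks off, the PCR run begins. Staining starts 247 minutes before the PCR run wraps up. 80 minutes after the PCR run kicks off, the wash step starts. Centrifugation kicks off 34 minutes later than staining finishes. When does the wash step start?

10:14 AM

Centrifugation starts at 6:19 AM + 34 min = 6:53 AM.
The PCR run ends at 6:53 AM + 201 min = 10:14 AM.
Staining starts at 10:14 AM − 247 min = 6:07 AM.
The PCR run starts at 6:07 AM + 167 min = 8:54 AM.
The wash step starts at 8:54 AM + 80 min = 10:14 AM.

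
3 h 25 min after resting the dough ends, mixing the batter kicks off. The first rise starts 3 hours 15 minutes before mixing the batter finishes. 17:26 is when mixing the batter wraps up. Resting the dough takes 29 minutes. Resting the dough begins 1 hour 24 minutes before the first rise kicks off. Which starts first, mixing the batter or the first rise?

The first rise starts at 17:26 − 195 min = 14:11.
Resting the dough starts at 14:11 − 84 min = 12:47.
Resting the dough ends at 12:47 + 29 min = 13:16.
Mixing the batter starts at 13:16 + 205 min = 16:41.
Mixing the batter starts at 16:41 and the first rise starts at 14:11, so the first rise is first.

the first rise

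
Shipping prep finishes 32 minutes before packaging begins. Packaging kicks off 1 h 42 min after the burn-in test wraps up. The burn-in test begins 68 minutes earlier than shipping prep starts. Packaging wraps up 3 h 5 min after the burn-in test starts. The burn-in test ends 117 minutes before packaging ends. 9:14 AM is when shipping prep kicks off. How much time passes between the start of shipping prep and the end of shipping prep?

70 minutes

The burn-in test starts at 9:14 AM − 68 min = 8:06 AM.
Packaging ends at 8:06 AM + 185 min = 11:11 AM.
The burn-in test ends at 11:11 AM − 117 min = 9:14 AM.
Packaging starts at 9:14 AM + 102 min = 10:56 AM.
Shipping prep ends at 10:56 AM − 32 min = 10:24 AM.
From 9:14 AM to 10:24 AM is 70 minutes.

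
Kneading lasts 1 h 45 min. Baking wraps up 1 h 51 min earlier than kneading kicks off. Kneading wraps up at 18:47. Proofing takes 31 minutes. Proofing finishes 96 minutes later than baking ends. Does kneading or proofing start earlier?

proofing

Kneading starts at 18:47 − 105 min = 17:02.
Baking ends at 17:02 − 111 min = 15:11.
Proofing ends at 15:11 + 96 min = 16:47.
Proofing starts at 16:47 − 31 min = 16:16.
Kneading starts at 17:02 and proofing starts at 16:16, so proofing is first.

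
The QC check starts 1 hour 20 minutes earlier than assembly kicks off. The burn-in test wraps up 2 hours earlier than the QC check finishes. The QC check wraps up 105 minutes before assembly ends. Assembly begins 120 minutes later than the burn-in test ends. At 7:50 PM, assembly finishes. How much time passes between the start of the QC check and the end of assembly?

3 h 5 min

The QC check ends at 7:50 PM − 105 min = 6:05 PM.
The burn-in test ends at 6:05 PM − 120 min = 4:05 PM.
Assembly starts at 4:05 PM + 120 min = 6:05 PM.
The QC check starts at 6:05 PM − 80 min = 4:45 PM.
From 4:45 PM to 7:50 PM is 3 h 5 min.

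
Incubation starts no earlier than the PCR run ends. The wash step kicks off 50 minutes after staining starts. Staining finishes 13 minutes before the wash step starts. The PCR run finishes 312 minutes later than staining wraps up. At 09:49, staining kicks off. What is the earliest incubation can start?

The wash step starts at 09:49 + 50 min = 10:39.
Staining ends at 10:39 − 13 min = 10:26.
The PCR run ends at 10:26 + 312 min = 15:38.
Incubation is bounded by the PCR run, so the earliest it can start is 15:38.

15:38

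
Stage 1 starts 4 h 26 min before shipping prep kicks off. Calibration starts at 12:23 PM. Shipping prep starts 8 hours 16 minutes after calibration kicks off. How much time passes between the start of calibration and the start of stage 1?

230 minutes

Shipping prep starts at 12:23 PM + 496 min = 8:39 PM.
Stage 1 starts at 8:39 PM − 266 min = 4:13 PM.
From 12:23 PM to 4:13 PM is 230 minutes.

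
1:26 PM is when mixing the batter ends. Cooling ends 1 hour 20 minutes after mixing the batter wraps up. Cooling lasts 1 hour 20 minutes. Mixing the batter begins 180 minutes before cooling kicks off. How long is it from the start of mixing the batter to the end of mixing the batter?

Cooling ends at 1:26 PM + 80 min = 2:46 PM.
Cooling starts at 2:46 PM − 80 min = 1:26 PM.
Mixing the batter starts at 1:26 PM − 180 min = 10:26 AM.
From 10:26 AM to 1:26 PM is 3 hours.

3 hours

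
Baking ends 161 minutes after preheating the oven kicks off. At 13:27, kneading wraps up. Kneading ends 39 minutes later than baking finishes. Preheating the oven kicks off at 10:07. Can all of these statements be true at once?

Yes

Baking ends at 10:07 + 161 min = 12:48.
Kneading ends at 12:48 + 39 min = 13:27.
That matches the stated 13:27, so the schedule is consistent.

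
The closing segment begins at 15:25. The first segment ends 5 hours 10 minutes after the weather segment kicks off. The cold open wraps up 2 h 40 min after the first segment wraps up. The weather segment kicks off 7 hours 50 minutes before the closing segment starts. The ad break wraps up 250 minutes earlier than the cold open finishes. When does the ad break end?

11:15

The weather segment starts at 15:25 − 470 min = 07:35.
The first segment ends at 07:35 + 310 min = 12:45.
The cold open ends at 12:45 + 160 min = 15:25.
The ad break ends at 15:25 − 250 min = 11:15.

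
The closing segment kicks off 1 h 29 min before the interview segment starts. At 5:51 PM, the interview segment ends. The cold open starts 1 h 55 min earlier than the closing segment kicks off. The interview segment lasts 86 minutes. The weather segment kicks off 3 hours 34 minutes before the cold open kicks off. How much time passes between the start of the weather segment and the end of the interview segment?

504 minutes

The interview segment starts at 5:51 PM − 86 min = 4:25 PM.
The closing segment starts at 4:25 PM − 89 min = 2:56 PM.
The cold open starts at 2:56 PM − 115 min = 1:01 PM.
The weather segment starts at 1:01 PM − 214 min = 9:27 AM.
From 9:27 AM to 5:51 PM is 504 minutes.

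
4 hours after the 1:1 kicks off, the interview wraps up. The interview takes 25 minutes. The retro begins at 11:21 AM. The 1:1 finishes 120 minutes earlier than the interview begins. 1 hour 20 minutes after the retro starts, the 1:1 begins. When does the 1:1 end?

2:16 PM

The 1:1 starts at 11:21 AM + 80 min = 12:41 PM.
The interview ends at 12:41 PM + 240 min = 4:41 PM.
The interview starts at 4:41 PM − 25 min = 4:16 PM.
The 1:1 ends at 4:16 PM − 120 min = 2:16 PM.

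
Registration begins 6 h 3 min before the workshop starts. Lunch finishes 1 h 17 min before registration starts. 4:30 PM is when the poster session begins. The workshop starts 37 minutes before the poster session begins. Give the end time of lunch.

The workshop starts at 4:30 PM − 37 min = 3:53 PM.
Registration starts at 3:53 PM − 363 min = 9:50 AM.
Lunch ends at 9:50 AM − 77 min = 8:33 AM.

8:33 AM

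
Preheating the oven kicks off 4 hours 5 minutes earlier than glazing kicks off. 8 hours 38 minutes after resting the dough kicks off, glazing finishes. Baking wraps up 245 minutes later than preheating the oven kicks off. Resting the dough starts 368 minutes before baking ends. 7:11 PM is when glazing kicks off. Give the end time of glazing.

Preheating the oven starts at 7:11 PM − 245 min = 3:06 PM.
Baking ends at 3:06 PM + 245 min = 7:11 PM.
Resting the dough starts at 7:11 PM − 368 min = 1:03 PM.
Glazing ends at 1:03 PM + 518 min = 9:41 PM.

9:41 PM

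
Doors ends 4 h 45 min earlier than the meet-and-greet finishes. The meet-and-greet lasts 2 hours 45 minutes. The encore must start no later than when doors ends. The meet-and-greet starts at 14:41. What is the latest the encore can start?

The meet-and-greet ends at 14:41 + 165 min = 17:26.
Doors ends at 17:26 − 285 min = 12:41.
The encore is bounded by doors, so the latest it can start is 12:41.

12:41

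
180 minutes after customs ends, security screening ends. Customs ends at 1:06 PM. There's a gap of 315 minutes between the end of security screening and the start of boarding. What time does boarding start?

Security screening ends at 1:06 PM + 180 min = 4:06 PM.
Boarding starts at 4:06 PM + 315 min = 9:21 PM.

9:21 PM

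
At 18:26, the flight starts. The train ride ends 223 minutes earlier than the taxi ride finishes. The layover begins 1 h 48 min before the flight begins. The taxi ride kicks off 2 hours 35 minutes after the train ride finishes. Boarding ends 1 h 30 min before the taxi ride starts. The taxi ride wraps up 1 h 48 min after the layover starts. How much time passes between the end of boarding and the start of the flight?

158 minutes

The layover starts at 18:26 − 108 min = 16:38.
The taxi ride ends at 16:38 + 108 min = 18:26.
The train ride ends at 18:26 − 223 min = 14:43.
The taxi ride starts at 14:43 + 155 min = 17:18.
Boarding ends at 17:18 − 90 min = 15:48.
From 15:48 to 18:26 is 158 minutes.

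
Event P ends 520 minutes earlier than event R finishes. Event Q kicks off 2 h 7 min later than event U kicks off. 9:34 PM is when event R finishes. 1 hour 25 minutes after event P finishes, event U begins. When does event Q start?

4:26 PM

Event P ends at 9:34 PM − 520 min = 12:54 PM.
Event U starts at 12:54 PM + 85 min = 2:19 PM.
Event Q starts at 2:19 PM + 127 min = 4:26 PM.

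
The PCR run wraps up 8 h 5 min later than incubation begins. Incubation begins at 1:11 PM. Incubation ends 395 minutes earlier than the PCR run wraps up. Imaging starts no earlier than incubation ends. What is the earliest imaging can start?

The PCR run ends at 1:11 PM + 485 min = 9:16 PM.
Incubation ends at 9:16 PM − 395 min = 2:41 PM.
Imaging is bounded by incubation, so the earliest it can start is 2:41 PM.

2:41 PM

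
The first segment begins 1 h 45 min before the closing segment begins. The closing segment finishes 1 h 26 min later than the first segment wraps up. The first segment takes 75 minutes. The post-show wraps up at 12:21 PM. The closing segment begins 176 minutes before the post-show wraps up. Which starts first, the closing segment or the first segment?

the first segment

The closing segment starts at 12:21 PM − 176 min = 9:25 AM.
The first segment starts at 9:25 AM − 105 min = 7:40 AM.
The closing segment starts at 9:25 AM and the first segment starts at 7:40 AM, so the first segment is first.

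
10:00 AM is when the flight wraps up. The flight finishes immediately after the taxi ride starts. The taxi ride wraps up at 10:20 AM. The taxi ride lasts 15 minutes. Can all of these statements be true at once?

No

The taxi ride starts at 10:20 AM − 15 min = 10:05 AM.
So the flight ends at 10:05 AM.
But the flight is also said to end at 10:00 AM — a 5-minute conflict.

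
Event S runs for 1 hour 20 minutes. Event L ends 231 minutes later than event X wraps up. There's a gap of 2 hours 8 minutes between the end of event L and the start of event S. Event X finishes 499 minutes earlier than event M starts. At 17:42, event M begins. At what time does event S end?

16:42

Event X ends at 17:42 − 499 min = 09:23.
Event L ends at 09:23 + 231 min = 13:14.
Event S starts at 13:14 + 128 min = 15:22.
Event S ends at 15:22 + 80 min = 16:42.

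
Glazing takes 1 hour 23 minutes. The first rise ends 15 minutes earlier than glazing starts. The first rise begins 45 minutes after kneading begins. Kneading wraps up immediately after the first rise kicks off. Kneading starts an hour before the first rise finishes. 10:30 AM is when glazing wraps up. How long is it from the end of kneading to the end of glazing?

113 minutes

Glazing starts at 10:30 AM − 83 min = 9:07 AM.
The first rise ends at 9:07 AM − 15 min = 8:52 AM.
Kneading starts at 8:52 AM − 60 min = 7:52 AM.
The first rise starts at 7:52 AM + 45 min = 8:37 AM.
So kneading ends at 8:37 AM.
From 8:37 AM to 10:30 AM is 113 minutes.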